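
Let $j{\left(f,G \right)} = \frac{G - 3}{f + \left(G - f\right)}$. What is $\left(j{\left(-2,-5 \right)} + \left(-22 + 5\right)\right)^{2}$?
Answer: $\frac{5929}{25} \approx 237.16$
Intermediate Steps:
$j{\left(f,G \right)} = \frac{-3 + G}{G}$
$\left(j{\left(-2,-5 \right)} + \left(-22 + 5\right)\right)^{2} = \left(\frac{-3 - 5}{-5} + \left(-22 + 5\right)\right)^{2} = \left(\left(- \frac{1}{5}\right) \left(-8\right) - 17\right)^{2} = \left(\frac{8}{5} - 17\right)^{2} = \left(- \frac{77}{5}\right)^{2} = \frac{5929}{25}$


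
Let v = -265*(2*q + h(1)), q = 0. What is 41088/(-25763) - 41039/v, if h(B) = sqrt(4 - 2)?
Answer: -41088/25763 + 41039*sqrt(2)/530 ≈ 107.91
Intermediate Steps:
h(B) = sqrt(2)
v = -265*sqrt(2) (v = -265*(2*0 + sqrt(2)) = -265*(0 + sqrt(2)) = -265*sqrt(2) ≈ -374.77)
41088/(-25763) - 41039/v = 41088/(-25763) - 41039*(-sqrt(2)/530) = 41088*(-1/25763) - (-41039)*sqrt(2)/530 = -41088/25763 + 41039*sqrt(2)/530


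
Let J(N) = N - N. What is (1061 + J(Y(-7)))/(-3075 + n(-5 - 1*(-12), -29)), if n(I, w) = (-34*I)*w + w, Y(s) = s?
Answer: 1061/3798 ≈ 0.27936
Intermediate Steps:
J(N) = 0
n(I, w) = w - 34*I*w (n(I, w) = -34*I*w + w = w - 34*I*w)
(1061 + J(Y(-7)))/(-3075 + n(-5 - 1*(-12), -29)) = (1061 + 0)/(-3075 - 29*(1 - 34*(-5 - 1*(-12)))) = 1061/(-3075 - 29*(1 - 34*(-5 + 12))) = 1061/(-3075 - 29*(1 - 34*7)) = 1061/(-3075 - 29*(1 - 238)) = 1061/(-3075 - 29*(-237)) = 1061/(-3075 + 6873) = 1061/3798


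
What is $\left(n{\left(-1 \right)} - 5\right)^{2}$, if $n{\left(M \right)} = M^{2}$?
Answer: $16$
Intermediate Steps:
$\left(n{\left(-1 \right)} - 5\right)^{2} = \left(\left(-1\right)^{2} - 5\right)^{2} = \left(1 - 5\right)^{2} = \left(-4\right)^{2} = 16$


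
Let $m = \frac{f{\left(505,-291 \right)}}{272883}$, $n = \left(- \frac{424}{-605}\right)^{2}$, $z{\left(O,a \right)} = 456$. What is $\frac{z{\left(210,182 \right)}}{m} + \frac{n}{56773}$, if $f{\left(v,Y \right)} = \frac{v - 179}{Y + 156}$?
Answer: $- \frac{174541092324111167012}{3387194983975} \approx -5.153 \cdot 10^{7}$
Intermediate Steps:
$f{\left(v,Y \right)} = \frac{-179 + v}{156 + Y}$
$n = \frac{179776}{366025}$ ($n = \left(\left(-424\right) \left(- \frac{1}{605}\right)\right)^{2} = \left(\frac{424}{605}\right)^{2} = \frac{179776}{366025} \approx 0.49116$)
$m = - \frac{326}{36839205}$ ($m = \frac{\frac{1}{156 - 291} \left(-179 + 505\right)}{272883} = \frac{1}{-135} \cdot 326 \cdot \frac{1}{272883} = \left(- \frac{1}{135}\right) 326 \cdot \frac{1}{272883} = \left(- \frac{326}{135}\right) \frac{1}{272883} = - \frac{326}{36839205} \approx -8.8493 \cdot 10^{-6}$)
$\frac{z{\left(210,182 \right)}}{m} + \frac{n}{56773} = \frac{456}{- \frac{326}{36839205}} + \frac{179776}{366025 \cdot 56773} = 456 \left(- \frac{36839205}{326}\right) + \frac{179776}{366025} \cdot \frac{1}{56773} = - \frac{8399338740}{163} + \frac{179776}{20780337325} = - \frac{174541092324111167012}{3387194983975}$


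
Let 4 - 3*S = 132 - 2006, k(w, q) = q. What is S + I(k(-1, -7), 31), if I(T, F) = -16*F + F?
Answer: 161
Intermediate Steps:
I(T, F) = -15*F
S = 626 (S = 4/3 - (132 - 2006)/3 = 4/3 - ⅓*(-1874) = 4/3 + 1874/3 = 626)
S + I(k(-1, -7), 31) = 626 - 15*31 = 626 - 465 = 161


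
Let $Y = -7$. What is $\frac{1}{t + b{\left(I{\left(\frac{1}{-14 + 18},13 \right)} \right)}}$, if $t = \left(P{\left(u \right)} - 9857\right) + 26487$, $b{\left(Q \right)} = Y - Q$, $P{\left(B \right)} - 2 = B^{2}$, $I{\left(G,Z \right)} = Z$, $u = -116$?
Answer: $\frac{1}{30068} \approx 3.3258 \cdot 10^{-5}$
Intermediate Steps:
$P{\left(B \right)} = 2 + B^{2}$
$b{\left(Q \right)} = -7 - Q$
$t = 30088$ ($t = \left(\left(2 + \left(-116\right)^{2}\right) - 9857\right) + 26487 = \left(\left(2 + 13456\right) - 9857\right) + 26487 = \left(13458 - 9857\right) + 26487 = 3601 + 26487 = 30088$)
$\frac{1}{t + b{\left(I{\left(\frac{1}{-14 + 18},13 \right)} \right)}} = \frac{1}{30088 - 20} = \frac{1}{30068}$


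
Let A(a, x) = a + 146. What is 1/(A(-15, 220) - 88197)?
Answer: -1/88066 ≈ -1.1355e-5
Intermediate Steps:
A(a, x) = 146 + a
1/(A(-15, 220) - 88197) = 1/((146 - 15) - 88197) = 1/(131 - 88197) = 1/(-88066) = -1/88066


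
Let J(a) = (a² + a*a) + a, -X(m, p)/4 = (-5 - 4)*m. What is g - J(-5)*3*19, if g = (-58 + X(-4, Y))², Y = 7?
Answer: 38239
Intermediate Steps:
X(m, p) = 36*m (X(m, p) = -4*(-5 - 4)*m = -(-36)*m = 36*m)
J(a) = a + 2*a² (J(a) = (a² + a²) + a = 2*a² + a = a + 2*a²)
g = 40804 (g = (-58 + 36*(-4))² = (-58 - 144)² = (-202)² = 40804)
g - J(-5)*3*19 = 40804 - -5*(1 + 2*(-5))*3*19 = 40804 - -5*(1 - 10)*3*19 = 40804 - -5*(-9)*3*19 = 40804 - 45*3*19 = 40804 - 135*19 = 40804 - 1*2565 = 40804 - 2565 = 38239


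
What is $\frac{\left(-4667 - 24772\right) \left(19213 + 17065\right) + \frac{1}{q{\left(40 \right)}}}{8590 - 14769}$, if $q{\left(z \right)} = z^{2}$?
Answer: $\frac{1708780867199}{9886400} \approx 1.7284 \cdot 10^{5}$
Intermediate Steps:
$\frac{\left(-4667 - 24772\right) \left(19213 + 17065\right) + \frac{1}{q{\left(40 \right)}}}{8590 - 14769} = \frac{\left(-4667 - 24772\right) \left(19213 + 17065\right) + \frac{1}{40^{2}}}{8590 - 14769} = \frac{\left(-29439\right) 36278 + \frac{1}{1600}}{-6179} = \left(-1067988042 + \frac{1}{1600}\right) \left(- \frac{1}{6179}\right) = \left(- \frac{1708780867199}{1600}\right) \left(- \frac{1}{6179}\right) = \frac{1708780867199}{9886400}$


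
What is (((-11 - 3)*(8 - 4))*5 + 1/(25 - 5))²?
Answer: 31348801/400 ≈ 78372.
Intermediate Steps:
(((-11 - 3)*(8 - 4))*5 + 1/(25 - 5))² = (-14*4*5 + 1/20)² = (-56*5 + 1/20)² = (-280 + 1/20)² = (-5599/20)² = 31348801/400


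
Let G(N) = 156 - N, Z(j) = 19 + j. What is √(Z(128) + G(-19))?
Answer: √322 ≈ 17.944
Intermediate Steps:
√(Z(128) + G(-19)) = √((19 + 128) + (156 - 1*(-19))) = √(147 + (156 + 19)) = √(147 + 175) = √322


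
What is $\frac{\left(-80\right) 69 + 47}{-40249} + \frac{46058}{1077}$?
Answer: $\frac{1859682863}{43348173} \approx 42.901$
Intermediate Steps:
$\frac{\left(-80\right) 69 + 47}{-40249} + \frac{46058}{1077} = \left(-5520 + 47\right) \left(- \frac{1}{40249}\right) + 46058 \cdot \frac{1}{1077} = \left(-5473\right) \left(- \frac{1}{40249}\right) + \frac{46058}{1077} = \frac{5473}{40249} + \frac{46058}{1077} = \frac{1859682863}{43348173}$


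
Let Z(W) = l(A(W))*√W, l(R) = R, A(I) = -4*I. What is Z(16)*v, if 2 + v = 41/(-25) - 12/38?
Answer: 481024/475 ≈ 1012.7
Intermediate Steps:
Z(W) = -4*W^(3/2) (Z(W) = (-4*W)*√W = -4*W^(3/2))
v = -1879/475 (v = -2 + (41/(-25) - 12/38) = -2 + (41*(-1/25) - 12*1/38) = -2 + (-41/25 - 6/19) = -2 - 929/475 = -1879/475 ≈ -3.9558)
Z(16)*v = -4*16^(3/2)*(-1879/475) = -4*64*(-1879/475) = -256*(-1879/475) = 481024/475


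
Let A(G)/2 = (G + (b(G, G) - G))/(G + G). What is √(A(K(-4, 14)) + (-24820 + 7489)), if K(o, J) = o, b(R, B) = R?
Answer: I*√17330 ≈ 131.64*I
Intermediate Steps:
A(G) = 1 (A(G) = 2*((G + (G - G))/(G + G)) = 2*((G + 0)/((2*G))) = 2*(G*(1/(2*G))) = 2*(½) = 1)
√(A(K(-4, 14)) + (-24820 + 7489)) = √(1 + (-24820 + 7489)) = √(1 - 17331) = √(-17330) = I*√17330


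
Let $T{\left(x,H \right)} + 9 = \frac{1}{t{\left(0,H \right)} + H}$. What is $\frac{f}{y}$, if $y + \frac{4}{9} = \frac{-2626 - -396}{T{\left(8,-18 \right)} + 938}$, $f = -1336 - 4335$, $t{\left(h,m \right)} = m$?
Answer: $\frac{1706897277}{856292} \approx 1993.4$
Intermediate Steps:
$T{\left(x,H \right)} = -9 + \frac{1}{2 H}$ ($T{\left(x,H \right)} = -9 + \frac{1}{H + H} = -9 + \frac{1}{2 H}$)
$f = -5671$
$y = - \frac{856292}{300987}$ ($y = - \frac{4}{9} + \frac{-2626 - -396}{\left(-9 + \frac{1}{2 \left(-18\right)}\right) + 938} = - \frac{4}{9} + \frac{-2626 + 396}{\left(-9 + \frac{1}{2} \left(- \frac{1}{18}\right)\right) + 938} = - \frac{4}{9} - \frac{2230}{\left(-9 - \frac{1}{36}\right) + 938} = - \frac{4}{9} - \frac{2230}{- \frac{325}{36} + 938} = - \frac{4}{9} - \frac{2230}{\frac{33443}{36}} = - \frac{4}{9} - \frac{80280}{33443} = - \frac{856292}{300987} \approx -2.8449$)
$\frac{f}{y} = - \frac{5671}{- \frac{856292}{300987}} = \left(-5671\right) \left(- \frac{300987}{856292}\right) = \frac{1706897277}{856292}$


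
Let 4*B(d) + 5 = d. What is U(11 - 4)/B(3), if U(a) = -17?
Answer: 34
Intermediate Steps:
B(d) = -5/4 + d/4
U(11 - 4)/B(3) = -17/(-5/4 + (¼)*3) = -17/(-5/4 + ¾) = -17/(-½) = -17*(-2) = 34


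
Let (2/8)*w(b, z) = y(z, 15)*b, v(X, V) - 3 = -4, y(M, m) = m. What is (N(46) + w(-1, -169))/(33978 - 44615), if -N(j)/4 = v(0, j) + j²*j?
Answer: 35400/967 ≈ 36.608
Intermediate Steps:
v(X, V) = -1 (v(X, V) = 3 - 4 = -1)
N(j) = 4 - 4*j³ (N(j) = -4*(-1 + j²*j) = -4*(-1 + j³) = 4 - 4*j³)
w(b, z) = 60*b (w(b, z) = 4*(15*b) = 60*b)
(N(46) + w(-1, -169))/(33978 - 44615) = ((4 - 4*46³) + 60*(-1))/(33978 - 44615) = ((4 - 4*97336) - 60)/(-10637) = ((4 - 389344) - 60)*(-1/10637) = (-389340 - 60)*(-1/10637) = -389400*(-1/10637) = 35400/967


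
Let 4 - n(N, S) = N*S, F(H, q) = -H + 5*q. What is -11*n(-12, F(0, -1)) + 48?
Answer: 664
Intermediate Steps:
n(N, S) = 4 - N*S
-11*n(-12, F(0, -1)) + 48 = -11*(4 - 1*(-12)*(-1*0 + 5*(-1))) + 48 = -11*(4 - 1*(-12)*(0 - 5)) + 48 = -11*(4 - 1*(-12)*(-5)) + 48 = -11*(4 - 60) + 48 = -11*(-56) + 48 = 616 + 48 = 664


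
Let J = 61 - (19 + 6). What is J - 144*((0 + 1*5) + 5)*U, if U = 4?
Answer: -5724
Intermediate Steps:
J = 36 (J = 61 - 1*25 = 61 - 25 = 36)
J - 144*((0 + 1*5) + 5)*U = 36 - 144*((0 + 1*5) + 5)*4 = 36 - 144*((0 + 5) + 5)*4 = 36 - 144*(5 + 5)*4 = 36 - 1440*4 = 36 - 144*40 = 36 - 5760 = -5724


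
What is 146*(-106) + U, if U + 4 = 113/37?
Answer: -572647/37 ≈ -15477.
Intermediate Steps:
U = -35/37 (U = -4 + 113/37 = -35/37 ≈ -0.94595)
146*(-106) + U = 146*(-106) - 35/37 = -15476 - 35/37 = -572647/37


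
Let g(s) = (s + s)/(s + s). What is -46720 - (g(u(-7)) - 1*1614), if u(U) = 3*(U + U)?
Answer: -45107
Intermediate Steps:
u(U) = 6*U (u(U) = 3*(2*U) = 6*U)
g(s) = 1 (g(s) = (2*s)/((2*s)) = (2*s)*(1/(2*s)) = 1)
-46720 - (g(u(-7)) - 1*1614) = -46720 - (1 - 1*1614) = -46720 - (1 - 1614) = -46720 - 1*(-1613) = -46720 + 1613 = -45107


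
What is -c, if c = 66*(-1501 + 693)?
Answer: 53328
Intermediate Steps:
c = -53328 (c = 66*(-808) = -53328)
-c = -1*(-53328) = 53328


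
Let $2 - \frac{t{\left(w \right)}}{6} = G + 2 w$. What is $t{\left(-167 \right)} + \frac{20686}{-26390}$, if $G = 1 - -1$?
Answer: $\frac{26432437}{13195} \approx 2003.2$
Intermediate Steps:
$G = 2$ ($G = 1 + 1 = 2$)
$t{\left(w \right)} = - 12 w$ ($t{\left(w \right)} = 12 - 6 \left(2 + 2 w\right) = 12 - \left(12 + 12 w\right) = - 12 w$)
$t{\left(-167 \right)} + \frac{20686}{-26390} = \left(-12\right) \left(-167\right) + \frac{20686}{-26390} = 2004 + 20686 \left(- \frac{1}{26390}\right) = 2004 - \frac{10343}{13195} = \frac{26432437}{13195}$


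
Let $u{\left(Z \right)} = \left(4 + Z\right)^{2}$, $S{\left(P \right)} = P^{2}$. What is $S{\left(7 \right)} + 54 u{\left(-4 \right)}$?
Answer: $49$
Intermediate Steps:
$S{\left(7 \right)} + 54 u{\left(-4 \right)} = 7^{2} + 54 \left(4 - 4\right)^{2} = 49 + 54 \cdot 0^{2} = 49 + 54 \cdot 0 = 49 + 0 = 49$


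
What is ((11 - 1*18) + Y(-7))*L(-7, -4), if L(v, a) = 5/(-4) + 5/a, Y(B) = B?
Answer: 35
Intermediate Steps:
L(v, a) = -5/4 + 5/a (L(v, a) = 5*(-1/4) + 5/a = -5/4 + 5/a)
((11 - 1*18) + Y(-7))*L(-7, -4) = ((11 - 1*18) - 7)*(-5/4 + 5/(-4)) = ((11 - 18) - 7)*(-5/4 + 5*(-1/4)) = (-7 - 7)*(-5/4 - 5/4) = -14*(-5/2) = 35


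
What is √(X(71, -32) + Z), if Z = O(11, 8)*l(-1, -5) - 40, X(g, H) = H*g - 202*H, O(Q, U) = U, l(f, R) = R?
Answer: 4*√257 ≈ 64.125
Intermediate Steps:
X(g, H) = -202*H + H*g
Z = -80 (Z = 8*(-5) - 40 = -40 - 40 = -80)
√(X(71, -32) + Z) = √(-32*(-202 + 71) - 80) = √(-32*(-131) - 80) = √(4192 - 80) = √4112 = 4*√257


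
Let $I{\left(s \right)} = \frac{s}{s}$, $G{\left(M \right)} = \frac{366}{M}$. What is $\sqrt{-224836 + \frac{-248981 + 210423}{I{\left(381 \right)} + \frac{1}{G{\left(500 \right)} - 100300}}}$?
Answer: $\frac{i \sqrt{18400553473264641574}}{8358189} \approx 513.22 i$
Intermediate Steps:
$I{\left(s \right)} = 1$
$\sqrt{-224836 + \frac{-248981 + 210423}{I{\left(381 \right)} + \frac{1}{G{\left(500 \right)} - 100300}}} = \sqrt{-224836 + \frac{-248981 + 210423}{1 + \frac{1}{\frac{366}{500} - 100300}}} = \sqrt{-224836 - \frac{38558}{1 + \frac{1}{366 \cdot \frac{1}{500} - 100300}}} = \sqrt{-224836 - \frac{38558}{1 + \frac{1}{\frac{183}{250} - 100300}}} = \sqrt{-224836 - \frac{38558}{1 + \frac{1}{- \frac{25074817}{250}}}} = \sqrt{-224836 - \frac{38558}{1 - \frac{250}{25074817}}} = \sqrt{-224836 - \frac{38558}{\frac{25074567}{25074817}}} = \sqrt{-224836 - \frac{966834793886}{25074567}} = \sqrt{- \frac{6604500139898}{25074567}} = \frac{i \sqrt{18400553473264641574}}{8358189}$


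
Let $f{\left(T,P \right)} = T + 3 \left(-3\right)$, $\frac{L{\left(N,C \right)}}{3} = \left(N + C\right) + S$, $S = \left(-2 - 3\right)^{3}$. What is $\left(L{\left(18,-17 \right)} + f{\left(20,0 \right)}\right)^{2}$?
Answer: $130321$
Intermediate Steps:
$S = -125$ ($S = \left(-2 - 3\right)^{3} = \left(-5\right)^{3} = -125$)
$L{\left(N,C \right)} = -375 + 3 C + 3 N$ ($L{\left(N,C \right)} = 3 \left(\left(N + C\right) - 125\right) = 3 \left(\left(C + N\right) - 125\right) = 3 \left(-125 + C + N\right) = -375 + 3 C + 3 N$)
$f{\left(T,P \right)} = -9 + T$ ($f{\left(T,P \right)} = T - 9 = -9 + T$)
$\left(L{\left(18,-17 \right)} + f{\left(20,0 \right)}\right)^{2} = \left(\left(-375 + 3 \left(-17\right) + 3 \cdot 18\right) + \left(-9 + 20\right)\right)^{2} = \left(\left(-375 - 51 + 54\right) + 11\right)^{2} = \left(-372 + 11\right)^{2} = \left(-361\right)^{2} = 130321$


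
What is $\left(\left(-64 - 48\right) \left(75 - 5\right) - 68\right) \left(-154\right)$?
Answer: $1217832$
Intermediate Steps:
$\left(\left(-64 - 48\right) \left(75 - 5\right) - 68\right) \left(-154\right) = \left(\left(-112\right) 70 - 68\right) \left(-154\right) = \left(-7840 - 68\right) \left(-154\right) = \left(-7908\right) \left(-154\right) = 1217832$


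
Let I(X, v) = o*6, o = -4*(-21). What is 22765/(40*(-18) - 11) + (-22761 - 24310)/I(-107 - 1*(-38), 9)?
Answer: -45882461/368424 ≈ -124.54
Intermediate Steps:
o = 84
I(X, v) = 504 (I(X, v) = 84*6 = 504)
22765/(40*(-18) - 11) + (-22761 - 24310)/I(-107 - 1*(-38), 9) = 22765/(40*(-18) - 11) + (-22761 - 24310)/504 = 22765/(-720 - 11) - 47071*1/504 = 22765/(-731) - 47071/504 = 22765*(-1/731) - 47071/504 = -22765/731 - 47071/504 = -45882461/368424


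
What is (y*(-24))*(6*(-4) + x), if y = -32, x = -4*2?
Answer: -24576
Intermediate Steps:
x = -8
(y*(-24))*(6*(-4) + x) = (-32*(-24))*(6*(-4) - 8) = 768*(-24 - 8) = 768*(-32) = -24576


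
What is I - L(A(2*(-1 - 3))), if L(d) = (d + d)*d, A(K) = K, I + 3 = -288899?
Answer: -289030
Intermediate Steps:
I = -288902 (I = -3 - 288899 = -288902)
L(d) = 2*d² (L(d) = (2*d)*d = 2*d²)
I - L(A(2*(-1 - 3))) = -288902 - 2*(2*(-1 - 3))² = -288902 - 2*(2*(-4))² = -288902 - 2*(-8)² = -288902 - 2*64 = -288902 - 1*128 = -288902 - 128 = -289030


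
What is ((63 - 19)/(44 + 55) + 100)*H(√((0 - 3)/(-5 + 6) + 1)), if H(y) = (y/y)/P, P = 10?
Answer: 452/45 ≈ 10.044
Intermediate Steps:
H(y) = ⅒ (H(y) = (y/y)/10 = 1*(⅒) = ⅒)
((63 - 19)/(44 + 55) + 100)*H(√((0 - 3)/(-5 + 6) + 1)) = ((63 - 19)/(44 + 55) + 100)*(⅒) = (44/99 + 100)*(⅒) = (44*(1/99) + 100)*(⅒) = (4/9 + 100)*(⅒) = (904/9)*(⅒) = 452/45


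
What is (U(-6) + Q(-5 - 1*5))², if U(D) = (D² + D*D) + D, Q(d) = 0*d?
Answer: 4356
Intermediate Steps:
Q(d) = 0
U(D) = D + 2*D² (U(D) = (D² + D²) + D = 2*D² + D = D + 2*D²)
(U(-6) + Q(-5 - 1*5))² = (-6*(1 + 2*(-6)) + 0)² = (-6*(1 - 12) + 0)² = (-6*(-11) + 0)² = (66 + 0)² = 66² = 4356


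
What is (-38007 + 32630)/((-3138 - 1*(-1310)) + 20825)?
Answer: -5377/18997 ≈ -0.28304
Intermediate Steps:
(-38007 + 32630)/((-3138 - 1*(-1310)) + 20825) = -5377/((-3138 + 1310) + 20825) = -5377/(-1828 + 20825) = -5377/18997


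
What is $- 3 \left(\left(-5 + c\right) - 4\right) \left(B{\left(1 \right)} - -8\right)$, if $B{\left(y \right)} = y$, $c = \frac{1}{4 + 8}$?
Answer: $\frac{963}{4} \approx 240.75$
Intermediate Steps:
$c = \frac{1}{12} \approx 0.083333$
$- 3 \left(\left(-5 + c\right) - 4\right) \left(B{\left(1 \right)} - -8\right) = - 3 \left(\left(-5 + \frac{1}{12}\right) - 4\right) \left(1 - -8\right) = - 3 \left(- \frac{59}{12} - 4\right) \left(1 + 8\right) = \left(-3\right) \left(- \frac{107}{12}\right) 9 = \frac{107}{4} \cdot 9 = \frac{963}{4}$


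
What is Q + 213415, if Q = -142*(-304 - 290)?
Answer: 297763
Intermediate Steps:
Q = 84348 (Q = -142*(-594) = 84348)
Q + 213415 = 84348 + 213415 = 297763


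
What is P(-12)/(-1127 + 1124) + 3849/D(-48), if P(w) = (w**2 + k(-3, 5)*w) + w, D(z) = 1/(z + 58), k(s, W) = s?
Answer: 38434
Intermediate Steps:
D(z) = 1/(58 + z)
P(w) = w**2 - 2*w (P(w) = (w**2 - 3*w) + w = w**2 - 2*w)
P(-12)/(-1127 + 1124) + 3849/D(-48) = (-12*(-2 - 12))/(-1127 + 1124) + 3849/(1/(58 - 48)) = -12*(-14)/(-3) + 3849/(1/10) = 168*(-1/3) + 3849/(1/10) = -56 + 3849*10 = -56 + 38490 = 38434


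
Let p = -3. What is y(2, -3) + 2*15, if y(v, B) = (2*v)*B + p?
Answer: 15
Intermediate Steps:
y(v, B) = -3 + 2*B*v (y(v, B) = (2*v)*B - 3 = 2*B*v - 3 = -3 + 2*B*v)
y(2, -3) + 2*15 = (-3 + 2*(-3)*2) + 2*15 = (-3 - 12) + 30 = -15 + 30 = 15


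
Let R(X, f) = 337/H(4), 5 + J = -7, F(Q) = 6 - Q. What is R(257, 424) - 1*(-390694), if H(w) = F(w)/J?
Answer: 388672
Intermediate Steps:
J = -12 (J = -5 - 7 = -12)
H(w) = -½ + w/12 (H(w) = (6 - w)/(-12) = (6 - w)*(-1/12) = -½ + w/12)
R(X, f) = -2022 (R(X, f) = 337/(-½ + (1/12)*4) = 337/(-½ + ⅓) = 337/(-⅙) = 337*(-6) = -2022)
R(257, 424) - 1*(-390694) = -2022 - 1*(-390694) = -2022 + 390694 = 388672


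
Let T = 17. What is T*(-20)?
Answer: -340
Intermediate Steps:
T*(-20) = 17*(-20) = -340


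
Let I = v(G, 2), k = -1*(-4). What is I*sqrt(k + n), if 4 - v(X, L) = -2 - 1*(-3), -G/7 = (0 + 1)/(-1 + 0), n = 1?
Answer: 3*sqrt(5) ≈ 6.7082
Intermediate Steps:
k = 4
G = 7 (G = -7*(0 + 1)/(-1 + 0) = -7/(-1) = -7*(-1) = 7)
v(X, L) = 3 (v(X, L) = 4 - (-2 - 1*(-3)) = 4 - (-2 + 3) = 4 - 1*1 = 4 - 1 = 3)
I = 3
I*sqrt(k + n) = 3*sqrt(4 + 1) = 3*sqrt(5)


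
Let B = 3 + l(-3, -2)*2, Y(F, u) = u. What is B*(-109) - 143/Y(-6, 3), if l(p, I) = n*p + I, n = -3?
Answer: -5702/3 ≈ -1900.7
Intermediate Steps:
l(p, I) = I - 3*p (l(p, I) = -3*p + I = I - 3*p)
B = 17 (B = 3 + (-2 - 3*(-3))*2 = 3 + (-2 + 9)*2 = 3 + 7*2 = 3 + 14 = 17)
B*(-109) - 143/Y(-6, 3) = 17*(-109) - 143/3 = -1853 - 143*1/3 = -1853 - 143/3 = -5702/3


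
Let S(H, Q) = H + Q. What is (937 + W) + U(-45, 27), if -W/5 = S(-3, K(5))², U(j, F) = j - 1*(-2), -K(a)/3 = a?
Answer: -726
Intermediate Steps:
K(a) = -3*a
U(j, F) = 2 + j (U(j, F) = j + 2 = 2 + j)
W = -1620 (W = -5*(-3 - 3*5)² = -5*(-3 - 15)² = -5*(-18)² = -5*324 = -1620)
(937 + W) + U(-45, 27) = (937 - 1620) + (2 - 45) = -683 - 43 = -726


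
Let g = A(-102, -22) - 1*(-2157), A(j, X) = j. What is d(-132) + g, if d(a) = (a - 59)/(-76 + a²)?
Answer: 35649949/17348 ≈ 2055.0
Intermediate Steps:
d(a) = (-59 + a)/(-76 + a²)
g = 2055 (g = -102 - 1*(-2157) = -102 + 2157 = 2055)
d(-132) + g = (-59 - 132)/(-76 + (-132)²) + 2055 = -191/(-76 + 17424) + 2055 = -191/17348 + 2055 = 35649949/17348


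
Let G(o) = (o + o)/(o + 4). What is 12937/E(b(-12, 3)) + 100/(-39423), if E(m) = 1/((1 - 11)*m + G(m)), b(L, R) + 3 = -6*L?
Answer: -25619091118732/2877879 ≈ -8.9021e+6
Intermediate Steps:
b(L, R) = -3 - 6*L
G(o) = 2*o/(4 + o) (G(o) = (2*o)/(4 + o) = 2*o/(4 + o))
E(m) = 1/(-10*m + 2*m/(4 + m)) (E(m) = 1/((1 - 11)*m + 2*m/(4 + m)) = 1/(-10*m + 2*m/(4 + m)))
12937/E(b(-12, 3)) + 100/(-39423) = 12937/(((-4 - (-3 - 6*(-12)))/(2*(-3 - 6*(-12))*(19 + 5*(-3 - 6*(-12)))))) + 100/(-39423) = 12937/(((-4 - (-3 + 72))/(2*(-3 + 72)*(19 + 5*(-3 + 72))))) + 100*(-1/39423) = 12937/(((1/2)*(-4 - 1*69)/(69*(19 + 5*69)))) - 100/39423 = 12937/(((1/2)*(1/69)*(-4 - 69)/(19 + 345))) - 100/39423 = 12937/(((1/2)*(1/69)*(-73)/364)) - 100/39423 = 12937/(((1/2)*(1/69)*(1/364)*(-73))) - 100/39423 = 12937/(-73/50232) - 100/39423 = 12937*(-50232/73) - 100/39423 = -649851384/73 - 100/39423 = -25619091118732/2877879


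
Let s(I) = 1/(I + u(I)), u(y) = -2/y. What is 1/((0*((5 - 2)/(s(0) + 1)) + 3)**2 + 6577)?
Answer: 1/6586 ≈ 0.00015184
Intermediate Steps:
s(I) = 1/(I - 2/I)
1/((0*((5 - 2)/(s(0) + 1)) + 3)**2 + 6577) = 1/((0*((5 - 2)/(0/(-2 + 0**2) + 1)) + 3)**2 + 6577) = 1/((0*(3/(0/(-2 + 0) + 1)) + 3)**2 + 6577) = 1/((0*(3/(0/(-2) + 1)) + 3)**2 + 6577) = 1/((0*(3/(0*(-1/2) + 1)) + 3)**2 + 6577) = 1/((0*(3/(0 + 1)) + 3)**2 + 6577) = 1/((0*(3/1) + 3)**2 + 6577) = 1/((0*(3*1) + 3)**2 + 6577) = 1/((0*3 + 3)**2 + 6577) = 1/((0 + 3)**2 + 6577) = 1/(3**2 + 6577) = 1/(9 + 6577) = 1/6586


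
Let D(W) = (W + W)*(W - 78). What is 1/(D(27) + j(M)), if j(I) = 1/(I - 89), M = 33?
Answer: -56/154225 ≈ -0.00036311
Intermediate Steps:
D(W) = 2*W*(-78 + W) (D(W) = (2*W)*(-78 + W) = 2*W*(-78 + W))
j(I) = 1/(-89 + I)
1/(D(27) + j(M)) = 1/(2*27*(-78 + 27) + 1/(-89 + 33)) = 1/(2*27*(-51) + 1/(-56)) = 1/(-2754 - 1/56) = 1/(-154225/56) = -56/154225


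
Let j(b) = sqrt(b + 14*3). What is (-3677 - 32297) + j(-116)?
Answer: -35974 + I*sqrt(74) ≈ -35974.0 + 8.6023*I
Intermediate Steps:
j(b) = sqrt(42 + b) (j(b) = sqrt(b + 42) = sqrt(42 + b))
(-3677 - 32297) + j(-116) = (-3677 - 32297) + sqrt(42 - 116) = -35974 + sqrt(-74) = -35974 + I*sqrt(74)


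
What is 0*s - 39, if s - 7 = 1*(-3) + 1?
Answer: -39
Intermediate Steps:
s = 5 (s = 7 + (1*(-3) + 1) = 7 + (-3 + 1) = 7 - 2 = 5)
0*s - 39 = 0*5 - 39 = 0 - 39 = -39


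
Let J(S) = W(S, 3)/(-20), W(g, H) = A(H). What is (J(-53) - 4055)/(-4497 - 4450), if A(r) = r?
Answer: 81103/178940 ≈ 0.45324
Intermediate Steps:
W(g, H) = H
J(S) = -3/20 (J(S) = 3/(-20) = 3*(-1/20) = -3/20)
(J(-53) - 4055)/(-4497 - 4450) = (-3/20 - 4055)/(-4497 - 4450) = -81103/20/(-8947) = -81103/20*(-1/8947) = 81103/178940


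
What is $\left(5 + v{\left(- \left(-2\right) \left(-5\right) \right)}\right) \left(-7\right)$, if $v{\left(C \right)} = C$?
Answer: $35$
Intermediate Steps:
$\left(5 + v{\left(- \left(-2\right) \left(-5\right) \right)}\right) \left(-7\right) = \left(5 - \left(-2\right) \left(-5\right)\right) \left(-7\right) = \left(5 - 10\right) \left(-7\right) = \left(-5\right) \left(-7\right) = 35$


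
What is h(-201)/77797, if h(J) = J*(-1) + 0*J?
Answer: 201/77797 ≈ 0.0025836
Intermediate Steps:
h(J) = -J (h(J) = -J + 0 = -J)
h(-201)/77797 = -1*(-201)/77797 = 201*(1/77797) = 201/77797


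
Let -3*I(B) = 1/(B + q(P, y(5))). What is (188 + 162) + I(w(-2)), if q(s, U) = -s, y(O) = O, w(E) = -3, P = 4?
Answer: 7351/21 ≈ 350.05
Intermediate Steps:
I(B) = -1/(3*(-4 + B)) (I(B) = -1/(3*(B - 1*4)) = -1/(3*(B - 4)) = -1/(3*(-4 + B)))
(188 + 162) + I(w(-2)) = (188 + 162) - 1/(-12 + 3*(-3)) = 350 - 1/(-12 - 9) = 350 - 1/(-21) = 350 - 1*(-1/21) = 350 + 1/21 = 7351/21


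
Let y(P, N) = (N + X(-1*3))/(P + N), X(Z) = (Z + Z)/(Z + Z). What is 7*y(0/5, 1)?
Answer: 14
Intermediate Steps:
X(Z) = 1 (X(Z) = (2*Z)/((2*Z)) = (2*Z)*(1/(2*Z)) = 1)
y(P, N) = (1 + N)/(N + P) (y(P, N) = (N + 1)/(P + N) = (1 + N)/(N + P))
7*y(0/5, 1) = 7*((1 + 1)/(1 + 0/5)) = 7*(2/(1 + 0*(1/5))) = 7*(2/(1 + 0)) = 7*(2/1) = 7*(1*2) = 7*2 = 14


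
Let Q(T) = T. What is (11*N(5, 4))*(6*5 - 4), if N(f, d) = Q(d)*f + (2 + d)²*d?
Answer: 46904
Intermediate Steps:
N(f, d) = d*f + d*(2 + d)² (N(f, d) = d*f + (2 + d)²*d = d*f + d*(2 + d)²)
(11*N(5, 4))*(6*5 - 4) = (11*(4*(5 + (2 + 4)²)))*(6*5 - 4) = (11*(4*(5 + 6²)))*(30 - 4) = (11*(4*(5 + 36)))*26 = (11*(4*41))*26 = (11*164)*26 = 1804*26 = 46904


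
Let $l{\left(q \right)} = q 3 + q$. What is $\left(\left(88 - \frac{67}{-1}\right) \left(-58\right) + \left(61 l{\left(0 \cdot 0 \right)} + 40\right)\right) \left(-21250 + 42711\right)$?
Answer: $-192075950$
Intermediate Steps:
$l{\left(q \right)} = 4 q$ ($l{\left(q \right)} = 3 q + q = 4 q$)
$\left(\left(88 - \frac{67}{-1}\right) \left(-58\right) + \left(61 l{\left(0 \cdot 0 \right)} + 40\right)\right) \left(-21250 + 42711\right) = \left(\left(88 - \frac{67}{-1}\right) \left(-58\right) + \left(61 \cdot 4 \cdot 0 \cdot 0 + 40\right)\right) \left(-21250 + 42711\right) = \left(\left(88 - -67\right) \left(-58\right) + \left(61 \cdot 4 \cdot 0 + 40\right)\right) 21461 = \left(\left(88 + 67\right) \left(-58\right) + \left(61 \cdot 0 + 40\right)\right) 21461 = \left(155 \left(-58\right) + \left(0 + 40\right)\right) 21461 = \left(-8990 + 40\right) 21461 = \left(-8950\right) 21461 = -192075950$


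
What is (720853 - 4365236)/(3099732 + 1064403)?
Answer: -3644383/4164135 ≈ -0.87518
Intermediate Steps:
(720853 - 4365236)/(3099732 + 1064403) = -3644383/4164135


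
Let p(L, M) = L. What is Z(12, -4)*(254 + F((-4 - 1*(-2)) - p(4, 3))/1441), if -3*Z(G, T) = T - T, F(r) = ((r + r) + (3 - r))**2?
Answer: 0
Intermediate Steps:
F(r) = (3 + r)**2 (F(r) = (2*r + (3 - r))**2 = (3 + r)**2)
Z(G, T) = 0 (Z(G, T) = -(T - T)/3 = -1/3*0 = 0)
Z(12, -4)*(254 + F((-4 - 1*(-2)) - p(4, 3))/1441) = 0*(254 + (3 + ((-4 - 1*(-2)) - 1*4))**2/1441) = 0*(254 + (3 + ((-4 + 2) - 4))**2*(1/1441)) = 0*(254 + (3 + (-2 - 4))**2*(1/1441)) = 0*(254 + (3 - 6)**2*(1/1441)) = 0*(254 + (-3)**2*(1/1441)) = 0*(254 + 9*(1/1441)) = 0*(254 + 9/1441) = 0*(366023/1441) = 0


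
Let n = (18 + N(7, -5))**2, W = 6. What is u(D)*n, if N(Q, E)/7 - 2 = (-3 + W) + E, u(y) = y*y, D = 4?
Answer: 5184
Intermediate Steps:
u(y) = y**2
N(Q, E) = 35 + 7*E (N(Q, E) = 14 + 7*((-3 + 6) + E) = 14 + 7*(3 + E) = 14 + (21 + 7*E) = 35 + 7*E)
n = 324 (n = (18 + (35 + 7*(-5)))**2 = (18 + (35 - 35))**2 = (18 + 0)**2 = 18**2 = 324)
u(D)*n = 4**2*324 = 16*324 = 5184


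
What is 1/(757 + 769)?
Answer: 1/1526 ≈ 0.00065531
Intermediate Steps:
1/(757 + 769) = 1/1526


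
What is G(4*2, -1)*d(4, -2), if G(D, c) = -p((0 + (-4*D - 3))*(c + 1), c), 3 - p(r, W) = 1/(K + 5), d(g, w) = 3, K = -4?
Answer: -6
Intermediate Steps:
p(r, W) = 2 (p(r, W) = 3 - 1/(-4 + 5) = 3 - 1/1 = 3 - 1*1 = 3 - 1 = 2)
G(D, c) = -2 (G(D, c) = -1*2 = -2)
G(4*2, -1)*d(4, -2) = -2*3 = -6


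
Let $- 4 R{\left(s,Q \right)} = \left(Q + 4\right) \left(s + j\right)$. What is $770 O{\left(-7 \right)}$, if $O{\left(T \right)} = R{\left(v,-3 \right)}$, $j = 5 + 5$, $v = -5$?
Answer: $- \frac{1925}{2} \approx -962.5$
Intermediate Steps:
$j = 10$
$R{\left(s,Q \right)} = - \frac{\left(4 + Q\right) \left(10 + s\right)}{4}$ ($R{\left(s,Q \right)} = - \frac{\left(Q + 4\right) \left(s + 10\right)}{4} = - \frac{\left(4 + Q\right) \left(10 + s\right)}{4}$)
$O{\left(T \right)} = - \frac{5}{4}$ ($O{\left(T \right)} = -10 - -5 - - \frac{15}{2} - \left(- \frac{3}{4}\right) \left(-5\right) = -10 + 5 + \frac{15}{2} - \frac{15}{4} = - \frac{5}{4}$)
$770 O{\left(-7 \right)} = 770 \left(- \frac{5}{4}\right) = - \frac{1925}{2}$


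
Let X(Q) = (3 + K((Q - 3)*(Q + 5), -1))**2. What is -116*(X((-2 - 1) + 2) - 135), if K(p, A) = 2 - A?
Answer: 11484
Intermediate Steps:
X(Q) = 36 (X(Q) = (3 + (2 - 1*(-1)))**2 = (3 + (2 + 1))**2 = (3 + 3)**2 = 6**2 = 36)
-116*(X((-2 - 1) + 2) - 135) = -116*(36 - 135) = -116*(-99) = 11484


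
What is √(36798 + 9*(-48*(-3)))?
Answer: √38094 ≈ 195.18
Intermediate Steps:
√(36798 + 9*(-48*(-3))) = √(36798 + 9*144) = √(36798 + 1296) = √38094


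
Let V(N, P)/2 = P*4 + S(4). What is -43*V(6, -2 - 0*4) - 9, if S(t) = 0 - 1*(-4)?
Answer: 335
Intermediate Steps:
S(t) = 4 (S(t) = 0 + 4 = 4)
V(N, P) = 8 + 8*P (V(N, P) = 2*(P*4 + 4) = 2*(4*P + 4) = 2*(4 + 4*P) = 8 + 8*P)
-43*V(6, -2 - 0*4) - 9 = -43*(8 + 8*(-2 - 0*4)) - 9 = -43*(8 + 8*(-2 - 1*0)) - 9 = -43*(8 + 8*(-2 + 0)) - 9 = -43*(8 + 8*(-2)) - 9 = -43*(8 - 16) - 9 = -43*(-8) - 9 = 344 - 9 = 335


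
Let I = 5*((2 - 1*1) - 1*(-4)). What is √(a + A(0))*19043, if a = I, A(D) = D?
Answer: 95215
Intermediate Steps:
I = 25 (I = 5*((2 - 1) + 4) = 5*(1 + 4) = 5*5 = 25)
a = 25
√(a + A(0))*19043 = √(25 + 0)*19043 = √25*19043 = 5*19043 = 95215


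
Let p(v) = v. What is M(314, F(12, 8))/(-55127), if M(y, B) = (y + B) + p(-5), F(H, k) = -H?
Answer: -297/55127 ≈ -0.0053876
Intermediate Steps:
M(y, B) = -5 + B + y (M(y, B) = (y + B) - 5 = (B + y) - 5 = -5 + B + y)
M(314, F(12, 8))/(-55127) = (-5 - 1*12 + 314)/(-55127) = (-5 - 12 + 314)*(-1/55127) = 297*(-1/55127) = -297/55127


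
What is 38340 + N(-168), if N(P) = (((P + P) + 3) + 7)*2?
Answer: 37688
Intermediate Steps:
N(P) = 20 + 4*P (N(P) = ((2*P + 3) + 7)*2 = ((3 + 2*P) + 7)*2 = (10 + 2*P)*2 = 20 + 4*P)
38340 + N(-168) = 38340 + (20 + 4*(-168)) = 38340 + (20 - 672) = 38340 - 652 = 37688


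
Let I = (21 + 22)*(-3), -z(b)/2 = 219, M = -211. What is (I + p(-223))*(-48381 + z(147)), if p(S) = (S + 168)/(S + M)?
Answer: 2730495489/434 ≈ 6.2915e+6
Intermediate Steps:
z(b) = -438 (z(b) = -2*219 = -438)
p(S) = (168 + S)/(-211 + S) (p(S) = (S + 168)/(S - 211) = (168 + S)/(-211 + S))
I = -129 (I = 43*(-3) = -129)
(I + p(-223))*(-48381 + z(147)) = (-129 + (168 - 223)/(-211 - 223))*(-48381 - 438) = (-129 - 55/(-434))*(-48819) = (-129 - 1/434*(-55))*(-48819) = (-129 + 55/434)*(-48819) = -55931/434*(-48819) = 2730495489/434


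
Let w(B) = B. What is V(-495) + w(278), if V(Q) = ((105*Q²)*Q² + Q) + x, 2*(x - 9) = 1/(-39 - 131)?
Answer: 2143329847241779/340 ≈ 6.3039e+12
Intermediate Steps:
x = 3059/340 (x = 9 + 1/(2*(-39 - 131)) = 9 + (½)/(-170) = 9 + (½)*(-1/170) = 9 - 1/340 = 3059/340 ≈ 8.9971)
V(Q) = 3059/340 + Q + 105*Q⁴ (V(Q) = ((105*Q²)*Q² + Q) + 3059/340 = (105*Q⁴ + Q) + 3059/340 = (Q + 105*Q⁴) + 3059/340 = 3059/340 + Q + 105*Q⁴)
V(-495) + w(278) = (3059/340 - 495 + 105*(-495)⁴) + 278 = (3059/340 - 495 + 105*60037250625) + 278 = (3059/340 - 495 + 6303911315625) + 278 = 2143329847147259/340 + 278 = 2143329847241779/340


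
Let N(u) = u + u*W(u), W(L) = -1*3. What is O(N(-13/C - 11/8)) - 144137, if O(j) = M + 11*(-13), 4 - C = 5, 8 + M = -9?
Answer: -144297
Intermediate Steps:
M = -17 (M = -8 - 9 = -17)
C = -1 (C = 4 - 1*5 = 4 - 5 = -1)
W(L) = -3
N(u) = -2*u (N(u) = u + u*(-3) = u - 3*u = -2*u)
O(j) = -160 (O(j) = -17 + 11*(-13) = -17 - 143 = -160)
O(N(-13/C - 11/8)) - 144137 = -160 - 144137 = -144297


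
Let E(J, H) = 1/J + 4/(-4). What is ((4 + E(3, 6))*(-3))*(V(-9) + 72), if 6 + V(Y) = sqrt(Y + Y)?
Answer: -660 - 30*I*sqrt(2) ≈ -660.0 - 42.426*I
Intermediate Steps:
V(Y) = -6 + sqrt(2)*sqrt(Y) (V(Y) = -6 + sqrt(Y + Y) = -6 + sqrt(2*Y) = -6 + sqrt(2)*sqrt(Y))
E(J, H) = -1 + 1/J (E(J, H) = 1/J + 4*(-1/4) = 1/J - 1 = -1 + 1/J)
((4 + E(3, 6))*(-3))*(V(-9) + 72) = ((4 + (1 - 1*3)/3)*(-3))*((-6 + sqrt(2)*sqrt(-9)) + 72) = ((4 + (1 - 3)/3)*(-3))*((-6 + sqrt(2)*(3*I)) + 72) = ((4 + (1/3)*(-2))*(-3))*((-6 + 3*I*sqrt(2)) + 72) = ((4 - 2/3)*(-3))*(66 + 3*I*sqrt(2)) = ((10/3)*(-3))*(66 + 3*I*sqrt(2)) = -10*(66 + 3*I*sqrt(2)) = -660 - 30*I*sqrt(2)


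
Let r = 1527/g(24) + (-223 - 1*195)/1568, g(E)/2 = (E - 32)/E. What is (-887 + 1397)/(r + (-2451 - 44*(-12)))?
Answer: -23520/194329 ≈ -0.12103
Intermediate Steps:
g(E) = 2*(-32 + E)/E (g(E) = 2*((E - 32)/E) = 2*((-32 + E)/E) = 2*(-32 + E)/E)
r = -1795961/784 (r = 1527/(2 - 64/24) + (-223 - 1*195)/1568 = 1527/(2 - 64*1/24) + (-223 - 195)*(1/1568) = 1527/(2 - 8/3) - 418*1/1568 = 1527/(-⅔) - 209/784 = 1527*(-3/2) - 209/784 = -4581/2 - 209/784 = -1795961/784 ≈ -2290.8)
(-887 + 1397)/(r + (-2451 - 44*(-12))) = (-887 + 1397)/(-1795961/784 + (-2451 - 44*(-12))) = 510/(-1795961/784 + (-2451 + 528)) = 510/(-1795961/784 - 1923) = 510/(-3303593/784) = 510*(-784/3303593) = -23520/194329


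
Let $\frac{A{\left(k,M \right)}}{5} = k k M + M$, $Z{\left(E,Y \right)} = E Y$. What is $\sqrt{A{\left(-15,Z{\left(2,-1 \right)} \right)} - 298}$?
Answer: $i \sqrt{2558} \approx 50.577 i$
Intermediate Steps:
$A{\left(k,M \right)} = 5 M + 5 M k^{2}$ ($A{\left(k,M \right)} = 5 \left(k k M + M\right) = 5 \left(k^{2} M + M\right) = 5 \left(M k^{2} + M\right) = 5 \left(M + M k^{2}\right) = 5 M + 5 M k^{2}$)
$\sqrt{A{\left(-15,Z{\left(2,-1 \right)} \right)} - 298} = \sqrt{5 \cdot 2 \left(-1\right) \left(1 + \left(-15\right)^{2}\right) - 298} = \sqrt{5 \left(-2\right) \left(1 + 225\right) - 298} = \sqrt{5 \left(-2\right) 226 - 298} = \sqrt{-2260 - 298} = \sqrt{-2558} = i \sqrt{2558}$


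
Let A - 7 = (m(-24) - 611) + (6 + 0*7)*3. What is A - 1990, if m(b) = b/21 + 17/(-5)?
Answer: -90319/35 ≈ -2580.5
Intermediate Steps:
m(b) = -17/5 + b/21 (m(b) = b*(1/21) + 17*(-1/5) = b/21 - 17/5 = -17/5 + b/21)
A = -20669/35 (A = 7 + (((-17/5 + (1/21)*(-24)) - 611) + (6 + 0*7)*3) = 7 + (((-17/5 - 8/7) - 611) + (6 + 0)*3) = 7 + ((-159/35 - 611) + 6*3) = 7 + (-21544/35 + 18) = 7 - 20914/35 = -20669/35 ≈ -590.54)
A - 1990 = -20669/35 - 1990 = -90319/35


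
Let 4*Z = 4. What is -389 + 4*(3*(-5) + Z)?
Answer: -445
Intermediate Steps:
Z = 1 (Z = (¼)*4 = 1)
-389 + 4*(3*(-5) + Z) = -389 + 4*(3*(-5) + 1) = -389 + 4*(-15 + 1) = -389 + 4*(-14) = -389 - 56 = -445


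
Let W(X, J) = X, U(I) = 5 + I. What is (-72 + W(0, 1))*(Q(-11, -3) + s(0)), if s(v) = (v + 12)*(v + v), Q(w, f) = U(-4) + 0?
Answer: -72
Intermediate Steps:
Q(w, f) = 1 (Q(w, f) = (5 - 4) + 0 = 1 + 0 = 1)
s(v) = 2*v*(12 + v) (s(v) = (12 + v)*(2*v) = 2*v*(12 + v))
(-72 + W(0, 1))*(Q(-11, -3) + s(0)) = (-72 + 0)*(1 + 2*0*(12 + 0)) = -72*(1 + 2*0*12) = -72*(1 + 0) = -72*1 = -72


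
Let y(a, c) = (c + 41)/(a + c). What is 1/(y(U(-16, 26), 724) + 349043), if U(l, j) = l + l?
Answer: 692/241538521 ≈ 2.8650e-6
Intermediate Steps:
U(l, j) = 2*l
y(a, c) = (41 + c)/(a + c)
1/(y(U(-16, 26), 724) + 349043) = 1/((41 + 724)/(2*(-16) + 724) + 349043) = 1/(765/(-32 + 724) + 349043) = 1/(765/692 + 349043) = 1/(241538521/692) = 692/241538521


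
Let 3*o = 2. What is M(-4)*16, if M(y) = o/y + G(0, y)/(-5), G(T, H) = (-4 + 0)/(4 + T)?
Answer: 8/15 ≈ 0.53333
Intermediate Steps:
o = ⅔ (o = (⅓)*2 = ⅔ ≈ 0.66667)
G(T, H) = -4/(4 + T)
M(y) = ⅕ + 2/(3*y) (M(y) = 2/(3*y) - 4/(4 + 0)/(-5) = 2/(3*y) - 4/4*(-⅕) = 2/(3*y) - 4*¼*(-⅕) = 2/(3*y) - 1*(-⅕) = 2/(3*y) + ⅕ = ⅕ + 2/(3*y))
M(-4)*16 = ((1/15)*(10 + 3*(-4))/(-4))*16 = ((1/15)*(-¼)*(10 - 12))*16 = ((1/15)*(-¼)*(-2))*16 = (1/30)*16 = 8/15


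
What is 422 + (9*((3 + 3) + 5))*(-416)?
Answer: -40762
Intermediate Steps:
422 + (9*((3 + 3) + 5))*(-416) = 422 + (9*(6 + 5))*(-416) = 422 + (9*11)*(-416) = 422 + 99*(-416) = 422 - 41184 = -40762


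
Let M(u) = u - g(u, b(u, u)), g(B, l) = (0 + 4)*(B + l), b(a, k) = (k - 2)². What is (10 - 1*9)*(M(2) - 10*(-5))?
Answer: 44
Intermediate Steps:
b(a, k) = (-2 + k)²
g(B, l) = 4*B + 4*l (g(B, l) = 4*(B + l) = 4*B + 4*l)
M(u) = -4*(-2 + u)² - 3*u (M(u) = u - (4*u + 4*(-2 + u)²) = u + (-4*u - 4*(-2 + u)²) = -4*(-2 + u)² - 3*u)
(10 - 1*9)*(M(2) - 10*(-5)) = (10 - 1*9)*((-16 - 4*2² + 13*2) - 10*(-5)) = (10 - 9)*((-16 - 4*4 + 26) + 50) = 1*((-16 - 16 + 26) + 50) = 1*(-6 + 50) = 1*44 = 44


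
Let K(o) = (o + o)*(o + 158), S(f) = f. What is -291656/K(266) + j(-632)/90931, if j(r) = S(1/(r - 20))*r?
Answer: -540352194153/417914147588 ≈ -1.2930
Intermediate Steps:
j(r) = r/(-20 + r) (j(r) = r/(r - 20) = r/(-20 + r))
K(o) = 2*o*(158 + o) (K(o) = (2*o)*(158 + o) = 2*o*(158 + o))
-291656/K(266) + j(-632)/90931 = -291656*1/(532*(158 + 266)) - 632/(-20 - 632)/90931 = -291656/(2*266*424) - 632/(-652)*(1/90931) = -291656/225568 - 632*(-1/652)*(1/90931) = -291656*1/225568 + (158/163)*(1/90931) = -36457/28196 + 158/14821753 = -540352194153/417914147588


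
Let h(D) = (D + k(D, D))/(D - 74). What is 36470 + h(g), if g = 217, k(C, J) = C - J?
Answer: 5215427/143 ≈ 36472.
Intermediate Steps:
h(D) = D/(-74 + D) (h(D) = (D + (D - D))/(D - 74) = (D + 0)/(-74 + D) = D/(-74 + D))
36470 + h(g) = 36470 + 217/(-74 + 217) = 36470 + 217/143 = 5215427/143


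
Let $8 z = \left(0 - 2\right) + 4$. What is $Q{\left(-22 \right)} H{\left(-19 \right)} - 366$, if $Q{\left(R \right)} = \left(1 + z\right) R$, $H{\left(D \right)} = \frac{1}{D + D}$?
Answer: $- \frac{27761}{76} \approx -365.28$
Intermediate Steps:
$z = \frac{1}{4}$ ($z = \frac{\left(0 - 2\right) + 4}{8} = \frac{-2 + 4}{8} = \frac{1}{8} \cdot 2 = \frac{1}{4} \approx 0.25$)
$H{\left(D \right)} = \frac{1}{2 D}$
$Q{\left(R \right)} = \frac{5 R}{4}$ ($Q{\left(R \right)} = \left(1 + \frac{1}{4}\right) R = \frac{5 R}{4}$)
$Q{\left(-22 \right)} H{\left(-19 \right)} - 366 = \frac{5}{4} \left(-22\right) \frac{1}{2 \left(-19\right)} - 366 = - \frac{55 \cdot \frac{1}{2} \left(- \frac{1}{19}\right)}{2} - 366 = \left(- \frac{55}{2}\right) \left(- \frac{1}{38}\right) - 366 = \frac{55}{76} - 366 = - \frac{27761}{76}$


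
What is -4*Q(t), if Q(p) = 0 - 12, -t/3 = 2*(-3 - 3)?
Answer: 48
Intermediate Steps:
t = 36 (t = -6*(-3 - 3) = -6*(-6) = -3*(-12) = 36)
Q(p) = -12
-4*Q(t) = -4*(-12) = 48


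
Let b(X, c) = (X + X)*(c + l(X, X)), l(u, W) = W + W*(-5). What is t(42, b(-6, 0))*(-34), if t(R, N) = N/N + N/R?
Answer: 1394/7 ≈ 199.14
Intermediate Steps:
l(u, W) = -4*W (l(u, W) = W - 5*W = -4*W)
b(X, c) = 2*X*(c - 4*X) (b(X, c) = (X + X)*(c - 4*X) = (2*X)*(c - 4*X) = 2*X*(c - 4*X))
t(R, N) = 1 + N/R
t(42, b(-6, 0))*(-34) = ((2*(-6)*(0 - 4*(-6)) + 42)/42)*(-34) = ((2*(-6)*(0 + 24) + 42)/42)*(-34) = ((2*(-6)*24 + 42)/42)*(-34) = ((-288 + 42)/42)*(-34) = ((1/42)*(-246))*(-34) = -41/7*(-34) = 1394/7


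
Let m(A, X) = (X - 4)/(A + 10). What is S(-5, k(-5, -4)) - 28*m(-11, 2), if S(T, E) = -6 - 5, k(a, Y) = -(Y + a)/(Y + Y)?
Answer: -67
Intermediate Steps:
k(a, Y) = -(Y + a)/(2*Y)
S(T, E) = -11
m(A, X) = (-4 + X)/(10 + A)
S(-5, k(-5, -4)) - 28*m(-11, 2) = -11 - 28*(-4 + 2)/(10 - 11) = -11 - 28*(-2)/(-1) = -11 - (-28)*(-2) = -11 - 28*2 = -11 - 56 = -67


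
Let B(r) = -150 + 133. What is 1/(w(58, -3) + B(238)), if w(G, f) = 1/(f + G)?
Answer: -55/934 ≈ -0.058887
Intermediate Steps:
w(G, f) = 1/(G + f)
B(r) = -17
1/(w(58, -3) + B(238)) = 1/(1/(58 - 3) - 17) = 1/(1/55 - 17) = 1/(-934/55) = -55/934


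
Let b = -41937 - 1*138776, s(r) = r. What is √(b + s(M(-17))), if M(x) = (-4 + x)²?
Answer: 4*I*√11267 ≈ 424.58*I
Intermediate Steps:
b = -180713 (b = -41937 - 138776 = -180713)
√(b + s(M(-17))) = √(-180713 + (-4 - 17)²) = √(-180713 + (-21)²) = √(-180713 + 441) = √(-180272) = 4*I*√11267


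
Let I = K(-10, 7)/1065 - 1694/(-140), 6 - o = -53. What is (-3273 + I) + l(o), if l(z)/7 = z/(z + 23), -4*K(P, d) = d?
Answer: -568669391/174660 ≈ -3255.9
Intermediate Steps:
o = 59 (o = 6 - 1*(-53) = 6 + 53 = 59)
K(P, d) = -d/4
l(z) = 7*z/(23 + z) (l(z) = 7*(z/(z + 23)) = 7*(z/(23 + z)) = 7*z/(23 + z))
I = 51539/4260 (I = -1/4*7/1065 - 1694/(-140) = -7/4*1/1065 - 1694*(-1/140) = -7/4260 + 121/10 = 51539/4260 ≈ 12.098)
(-3273 + I) + l(o) = (-3273 + 51539/4260) + 7*59/(23 + 59) = -13891441/4260 + 7*59/82 = -13891441/4260 + 7*59*(1/82) = -13891441/4260 + 413/82 = -568669391/174660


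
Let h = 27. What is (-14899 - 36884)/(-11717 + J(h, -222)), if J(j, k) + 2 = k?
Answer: 51783/11941 ≈ 4.3366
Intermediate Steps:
J(j, k) = -2 + k
(-14899 - 36884)/(-11717 + J(h, -222)) = (-14899 - 36884)/(-11717 + (-2 - 222)) = -51783/(-11717 - 224) = -51783/(-11941) = -51783*(-1/11941) = 51783/11941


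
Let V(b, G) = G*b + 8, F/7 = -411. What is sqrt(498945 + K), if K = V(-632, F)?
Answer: sqrt(2317217) ≈ 1522.2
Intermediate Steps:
F = -2877 (F = 7*(-411) = -2877)
V(b, G) = 8 + G*b
K = 1818272 (K = 8 - 2877*(-632) = 8 + 1818264 = 1818272)
sqrt(498945 + K) = sqrt(498945 + 1818272) = sqrt(2317217)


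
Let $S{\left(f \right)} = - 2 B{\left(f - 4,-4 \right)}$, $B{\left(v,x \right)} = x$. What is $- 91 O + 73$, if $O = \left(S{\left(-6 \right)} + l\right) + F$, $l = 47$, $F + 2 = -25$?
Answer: $-2475$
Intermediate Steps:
$F = -27$ ($F = -2 - 25 = -27$)
$S{\left(f \right)} = 8$ ($S{\left(f \right)} = \left(-2\right) \left(-4\right) = 8$)
$O = 28$ ($O = \left(8 + 47\right) - 27 = 55 - 27 = 28$)
$- 91 O + 73 = \left(-91\right) 28 + 73 = -2548 + 73 = -2475$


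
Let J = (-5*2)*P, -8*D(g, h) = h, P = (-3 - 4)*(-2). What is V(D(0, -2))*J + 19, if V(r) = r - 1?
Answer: 124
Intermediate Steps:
P = 14 (P = -7*(-2) = 14)
D(g, h) = -h/8
J = -140 (J = -5*2*14 = -10*14 = -140)
V(r) = -1 + r
V(D(0, -2))*J + 19 = (-1 - 1/8*(-2))*(-140) + 19 = (-1 + 1/4)*(-140) + 19 = -3/4*(-140) + 19 = 105 + 19 = 124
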